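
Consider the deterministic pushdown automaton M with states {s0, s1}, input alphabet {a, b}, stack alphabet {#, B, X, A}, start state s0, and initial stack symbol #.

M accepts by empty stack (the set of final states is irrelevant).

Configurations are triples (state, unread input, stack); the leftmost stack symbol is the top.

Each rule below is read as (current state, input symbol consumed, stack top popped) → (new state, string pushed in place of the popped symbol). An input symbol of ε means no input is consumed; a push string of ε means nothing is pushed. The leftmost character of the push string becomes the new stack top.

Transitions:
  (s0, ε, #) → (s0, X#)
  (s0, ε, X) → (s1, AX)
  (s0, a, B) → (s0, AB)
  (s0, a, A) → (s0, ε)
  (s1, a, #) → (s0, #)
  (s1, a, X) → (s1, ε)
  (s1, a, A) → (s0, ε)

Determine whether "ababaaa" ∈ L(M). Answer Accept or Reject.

(s0, ababaaa, #)
  ε-move, top #: go to s0, push X# → (s0, ababaaa, X#)
  ε-move, top X: go to s1, push AX → (s1, ababaaa, AX#)
  read a, top A: go to s0, push ε → (s0, babaaa, X#)
  ε-move, top X: go to s1, push AX → (s1, babaaa, AX#)
No transition applies at (s1, babaaa, AX#); input not fully consumed.

Reject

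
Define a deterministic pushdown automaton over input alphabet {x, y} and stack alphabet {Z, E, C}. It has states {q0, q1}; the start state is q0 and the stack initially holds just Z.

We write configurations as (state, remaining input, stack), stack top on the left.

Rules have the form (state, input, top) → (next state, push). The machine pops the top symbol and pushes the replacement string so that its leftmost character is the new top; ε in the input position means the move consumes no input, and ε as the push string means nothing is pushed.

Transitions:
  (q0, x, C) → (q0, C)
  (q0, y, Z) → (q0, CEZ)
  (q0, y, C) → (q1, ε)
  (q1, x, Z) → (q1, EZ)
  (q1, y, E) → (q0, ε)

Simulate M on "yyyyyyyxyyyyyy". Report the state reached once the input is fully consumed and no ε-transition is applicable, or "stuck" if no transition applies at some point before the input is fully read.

(q0, yyyyyyyxyyyyyy, Z)
  read y, top Z: go to q0, push CEZ → (q0, yyyyyyxyyyyyy, CEZ)
  read y, top C: go to q1, push ε → (q1, yyyyyxyyyyyy, EZ)
  read y, top E: go to q0, push ε → (q0, yyyyxyyyyyy, Z)
  read y, top Z: go to q0, push CEZ → (q0, yyyxyyyyyy, CEZ)
  read y, top C: go to q1, push ε → (q1, yyxyyyyyy, EZ)
  read y, top E: go to q0, push ε → (q0, yxyyyyyy, Z)
  read y, top Z: go to q0, push CEZ → (q0, xyyyyyy, CEZ)
  read x, top C: go to q0, push C → (q0, yyyyyy, CEZ)
  read y, top C: go to q1, push ε → (q1, yyyyy, EZ)
  read y, top E: go to q0, push ε → (q0, yyyy, Z)
  read y, top Z: go to q0, push CEZ → (q0, yyy, CEZ)
  read y, top C: go to q1, push ε → (q1, yy, EZ)
  read y, top E: go to q0, push ε → (q0, y, Z)
  read y, top Z: go to q0, push CEZ → (q0, ε, CEZ)
All input consumed; M is in state q0.

q0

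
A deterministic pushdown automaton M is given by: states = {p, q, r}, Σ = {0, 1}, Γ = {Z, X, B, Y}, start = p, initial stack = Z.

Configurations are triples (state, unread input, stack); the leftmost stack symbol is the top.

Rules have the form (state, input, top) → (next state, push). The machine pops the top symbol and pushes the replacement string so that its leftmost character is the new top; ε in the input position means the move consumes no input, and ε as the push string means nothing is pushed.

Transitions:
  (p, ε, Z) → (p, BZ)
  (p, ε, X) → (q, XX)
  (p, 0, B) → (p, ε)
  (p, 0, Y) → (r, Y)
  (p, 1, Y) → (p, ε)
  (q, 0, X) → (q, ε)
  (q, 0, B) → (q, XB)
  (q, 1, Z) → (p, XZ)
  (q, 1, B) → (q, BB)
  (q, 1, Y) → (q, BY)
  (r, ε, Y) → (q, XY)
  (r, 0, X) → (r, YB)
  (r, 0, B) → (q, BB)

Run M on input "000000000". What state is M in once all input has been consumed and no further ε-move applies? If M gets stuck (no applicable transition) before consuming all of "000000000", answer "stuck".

(p, 000000000, Z) ⊢ (p, 000000000, BZ) ⊢ (p, 00000000, Z) ⊢ (p, 00000000, BZ) ⊢ (p, 0000000, Z) ⊢ (p, 0000000, BZ) ⊢ (p, 000000, Z) ⊢ (p, 000000, BZ) ⊢ (p, 00000, Z) ⊢ (p, 00000, BZ) ⊢ (p, 0000, Z) ⊢ (p, 0000, BZ) ⊢ (p, 000, Z) ⊢ (p, 000, BZ) ⊢ (p, 00, Z) ⊢ (p, 00, BZ) ⊢ (p, 0, Z) ⊢ (p, 0, BZ) ⊢ (p, ε, Z) ⊢ (p, ε, BZ)
All input consumed; M is in state p.

p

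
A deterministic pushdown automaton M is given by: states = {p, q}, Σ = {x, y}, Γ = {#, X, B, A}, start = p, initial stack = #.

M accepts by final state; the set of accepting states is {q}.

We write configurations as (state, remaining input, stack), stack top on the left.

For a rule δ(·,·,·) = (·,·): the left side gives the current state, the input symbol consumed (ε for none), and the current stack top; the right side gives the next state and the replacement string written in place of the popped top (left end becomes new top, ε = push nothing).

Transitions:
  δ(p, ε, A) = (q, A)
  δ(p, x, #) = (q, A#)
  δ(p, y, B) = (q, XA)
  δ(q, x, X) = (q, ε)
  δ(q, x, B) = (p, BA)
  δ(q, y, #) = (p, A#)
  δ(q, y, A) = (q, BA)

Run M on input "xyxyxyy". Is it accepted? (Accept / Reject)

(p, xyxyxyy, #)
  read x, top #: go to q, push A# → (q, yxyxyy, A#)
  read y, top A: go to q, push BA → (q, xyxyy, BA#)
  read x, top B: go to p, push BA → (p, yxyy, BAA#)
  read y, top B: go to q, push XA → (q, xyy, XAAA#)
  read x, top X: go to q, push ε → (q, yy, AAA#)
  read y, top A: go to q, push BA → (q, y, BAAA#)
No transition applies at (q, y, BAAA#); input not fully consumed.

Reject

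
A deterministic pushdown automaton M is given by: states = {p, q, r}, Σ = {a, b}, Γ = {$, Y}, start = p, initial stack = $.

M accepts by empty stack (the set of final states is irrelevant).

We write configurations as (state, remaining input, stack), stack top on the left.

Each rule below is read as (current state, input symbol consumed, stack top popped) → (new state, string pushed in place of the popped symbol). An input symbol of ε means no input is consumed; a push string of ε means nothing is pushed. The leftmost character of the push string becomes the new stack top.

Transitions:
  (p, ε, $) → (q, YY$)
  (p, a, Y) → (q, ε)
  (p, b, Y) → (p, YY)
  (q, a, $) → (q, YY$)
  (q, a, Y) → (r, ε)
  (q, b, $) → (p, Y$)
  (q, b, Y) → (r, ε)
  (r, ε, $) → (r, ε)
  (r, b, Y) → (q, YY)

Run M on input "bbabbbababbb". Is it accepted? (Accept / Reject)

(p, bbabbbababbb, $)
  ε-move, top $: go to q, push YY$ → (q, bbabbbababbb, YY$)
  read b, top Y: go to r, push ε → (r, babbbababbb, Y$)
  read b, top Y: go to q, push YY → (q, abbbababbb, YY$)
  read a, top Y: go to r, push ε → (r, bbbababbb, Y$)
  read b, top Y: go to q, push YY → (q, bbababbb, YY$)
  read b, top Y: go to r, push ε → (r, bababbb, Y$)
  read b, top Y: go to q, push YY → (q, ababbb, YY$)
  read a, top Y: go to r, push ε → (r, babbb, Y$)
  read b, top Y: go to q, push YY → (q, abbb, YY$)
  read a, top Y: go to r, push ε → (r, bbb, Y$)
  read b, top Y: go to q, push YY → (q, bb, YY$)
  read b, top Y: go to r, push ε → (r, b, Y$)
  read b, top Y: go to q, push YY → (q, ε, YY$)
All input consumed; stack is YY$, not empty, and no further ε-move applies.

Reject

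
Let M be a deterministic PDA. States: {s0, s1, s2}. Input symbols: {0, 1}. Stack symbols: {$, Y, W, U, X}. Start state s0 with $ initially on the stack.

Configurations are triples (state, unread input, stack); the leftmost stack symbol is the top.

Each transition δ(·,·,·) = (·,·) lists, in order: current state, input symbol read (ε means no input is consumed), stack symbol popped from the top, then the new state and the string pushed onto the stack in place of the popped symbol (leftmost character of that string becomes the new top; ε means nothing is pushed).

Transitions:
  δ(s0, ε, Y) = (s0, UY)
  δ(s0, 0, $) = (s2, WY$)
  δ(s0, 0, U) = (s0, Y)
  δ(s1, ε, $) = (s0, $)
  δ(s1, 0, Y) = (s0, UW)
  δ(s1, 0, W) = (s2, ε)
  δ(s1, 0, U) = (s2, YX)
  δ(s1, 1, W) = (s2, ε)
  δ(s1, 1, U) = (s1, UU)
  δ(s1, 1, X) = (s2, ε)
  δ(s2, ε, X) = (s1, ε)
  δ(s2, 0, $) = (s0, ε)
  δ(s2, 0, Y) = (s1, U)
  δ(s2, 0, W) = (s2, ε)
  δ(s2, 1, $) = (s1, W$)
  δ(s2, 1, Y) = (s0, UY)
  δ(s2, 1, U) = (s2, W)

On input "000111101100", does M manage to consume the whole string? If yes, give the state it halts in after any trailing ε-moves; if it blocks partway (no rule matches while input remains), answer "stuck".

(s0, 000111101100, $)
  read 0, top $: go to s2, push WY$ → (s2, 00111101100, WY$)
  read 0, top W: go to s2, push ε → (s2, 0111101100, Y$)
  read 0, top Y: go to s1, push U → (s1, 111101100, U$)
  read 1, top U: go to s1, push UU → (s1, 11101100, UU$)
  read 1, top U: go to s1, push UU → (s1, 1101100, UUU$)
  read 1, top U: go to s1, push UU → (s1, 101100, UUUU$)
  read 1, top U: go to s1, push UU → (s1, 01100, UUUUU$)
  read 0, top U: go to s2, push YX → (s2, 1100, YXUUUU$)
  read 1, top Y: go to s0, push UY → (s0, 100, UYXUUUU$)
No transition for (s0, 1, top U); M blocks with input 100 remaining.

stuck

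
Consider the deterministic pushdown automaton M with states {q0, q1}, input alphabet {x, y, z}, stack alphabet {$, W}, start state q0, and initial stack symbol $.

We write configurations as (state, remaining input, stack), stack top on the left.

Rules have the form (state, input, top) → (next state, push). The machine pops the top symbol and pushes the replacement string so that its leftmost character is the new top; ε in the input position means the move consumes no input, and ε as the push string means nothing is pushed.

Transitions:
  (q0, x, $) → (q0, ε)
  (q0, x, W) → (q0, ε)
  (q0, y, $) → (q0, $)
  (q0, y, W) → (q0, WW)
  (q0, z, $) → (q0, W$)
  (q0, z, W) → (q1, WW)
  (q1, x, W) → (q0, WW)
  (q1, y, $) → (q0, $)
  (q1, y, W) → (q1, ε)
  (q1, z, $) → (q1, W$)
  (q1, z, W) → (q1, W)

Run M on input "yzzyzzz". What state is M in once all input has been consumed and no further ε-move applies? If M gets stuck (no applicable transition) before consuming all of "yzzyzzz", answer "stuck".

(q0, yzzyzzz, $)
  read y, top $: go to q0, push $ → (q0, zzyzzz, $)
  read z, top $: go to q0, push W$ → (q0, zyzzz, W$)
  read z, top W: go to q1, push WW → (q1, yzzz, WW$)
  read y, top W: go to q1, push ε → (q1, zzz, W$)
  read z, top W: go to q1, push W → (q1, zz, W$)
  read z, top W: go to q1, push W → (q1, z, W$)
  read z, top W: go to q1, push W → (q1, ε, W$)
All input consumed; M is in state q1.

q1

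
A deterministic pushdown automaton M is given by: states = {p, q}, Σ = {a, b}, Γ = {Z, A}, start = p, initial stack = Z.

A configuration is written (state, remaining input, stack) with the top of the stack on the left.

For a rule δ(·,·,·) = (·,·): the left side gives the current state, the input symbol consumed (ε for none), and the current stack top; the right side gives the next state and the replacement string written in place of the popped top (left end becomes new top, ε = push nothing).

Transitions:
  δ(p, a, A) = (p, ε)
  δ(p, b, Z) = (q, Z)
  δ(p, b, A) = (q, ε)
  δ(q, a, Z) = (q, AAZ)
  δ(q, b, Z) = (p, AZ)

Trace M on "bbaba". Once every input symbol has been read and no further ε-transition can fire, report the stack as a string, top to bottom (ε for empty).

AAZ

(p, bbaba, Z)
  read b, top Z: go to q, push Z → (q, baba, Z)
  read b, top Z: go to p, push AZ → (p, aba, AZ)
  read a, top A: go to p, push ε → (p, ba, Z)
  read b, top Z: go to q, push Z → (q, a, Z)
  read a, top Z: go to q, push AAZ → (q, ε, AAZ)
All input consumed in state q with stack AAZ.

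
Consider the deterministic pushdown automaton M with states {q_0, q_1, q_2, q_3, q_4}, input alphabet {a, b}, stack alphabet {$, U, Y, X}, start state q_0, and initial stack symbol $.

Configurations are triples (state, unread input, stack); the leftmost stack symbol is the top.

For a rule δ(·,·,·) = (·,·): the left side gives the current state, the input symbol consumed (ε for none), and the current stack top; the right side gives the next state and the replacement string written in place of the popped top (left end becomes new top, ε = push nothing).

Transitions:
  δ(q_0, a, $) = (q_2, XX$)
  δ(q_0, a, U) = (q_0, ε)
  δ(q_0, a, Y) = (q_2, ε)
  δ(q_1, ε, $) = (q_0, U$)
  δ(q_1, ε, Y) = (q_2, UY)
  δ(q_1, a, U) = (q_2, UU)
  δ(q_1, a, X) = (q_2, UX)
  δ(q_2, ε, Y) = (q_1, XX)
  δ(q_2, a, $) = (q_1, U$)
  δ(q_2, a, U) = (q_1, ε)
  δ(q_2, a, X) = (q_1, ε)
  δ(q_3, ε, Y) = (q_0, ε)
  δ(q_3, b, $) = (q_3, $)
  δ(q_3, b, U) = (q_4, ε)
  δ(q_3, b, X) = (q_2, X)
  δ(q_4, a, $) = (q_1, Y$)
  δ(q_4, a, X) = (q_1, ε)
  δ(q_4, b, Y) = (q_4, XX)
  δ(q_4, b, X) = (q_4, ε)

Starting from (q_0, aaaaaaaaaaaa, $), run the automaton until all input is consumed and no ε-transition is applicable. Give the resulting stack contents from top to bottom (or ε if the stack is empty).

X$

(q_0, aaaaaaaaaaaa, $)
  read a, top $: go to q_2, push XX$ → (q_2, aaaaaaaaaaa, XX$)
  read a, top X: go to q_1, push ε → (q_1, aaaaaaaaaa, X$)
  read a, top X: go to q_2, push UX → (q_2, aaaaaaaaa, UX$)
  read a, top U: go to q_1, push ε → (q_1, aaaaaaaa, X$)
  read a, top X: go to q_2, push UX → (q_2, aaaaaaa, UX$)
  read a, top U: go to q_1, push ε → (q_1, aaaaaa, X$)
  read a, top X: go to q_2, push UX → (q_2, aaaaa, UX$)
  read a, top U: go to q_1, push ε → (q_1, aaaa, X$)
  read a, top X: go to q_2, push UX → (q_2, aaa, UX$)
  read a, top U: go to q_1, push ε → (q_1, aa, X$)
  read a, top X: go to q_2, push UX → (q_2, a, UX$)
  read a, top U: go to q_1, push ε → (q_1, ε, X$)
All input consumed in state q_1 with stack X$.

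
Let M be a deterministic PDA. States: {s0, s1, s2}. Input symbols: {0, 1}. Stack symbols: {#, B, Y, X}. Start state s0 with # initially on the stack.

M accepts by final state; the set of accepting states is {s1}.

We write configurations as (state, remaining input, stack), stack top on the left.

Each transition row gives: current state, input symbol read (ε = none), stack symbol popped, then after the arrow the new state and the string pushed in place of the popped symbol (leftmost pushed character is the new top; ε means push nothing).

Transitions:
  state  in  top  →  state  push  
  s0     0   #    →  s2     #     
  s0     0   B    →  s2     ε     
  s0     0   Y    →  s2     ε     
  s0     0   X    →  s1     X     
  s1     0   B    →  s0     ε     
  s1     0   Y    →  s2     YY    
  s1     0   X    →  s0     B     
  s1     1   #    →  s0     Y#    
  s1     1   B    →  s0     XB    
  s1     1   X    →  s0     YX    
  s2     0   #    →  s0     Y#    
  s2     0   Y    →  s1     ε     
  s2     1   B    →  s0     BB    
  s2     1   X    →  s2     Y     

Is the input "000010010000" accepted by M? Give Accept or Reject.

(s0, 000010010000, #)
  read 0, top #: go to s2, push # → (s2, 00010010000, #)
  read 0, top #: go to s0, push Y# → (s0, 0010010000, Y#)
  read 0, top Y: go to s2, push ε → (s2, 010010000, #)
  read 0, top #: go to s0, push Y# → (s0, 10010000, Y#)
No transition applies at (s0, 10010000, Y#); input not fully consumed.

Reject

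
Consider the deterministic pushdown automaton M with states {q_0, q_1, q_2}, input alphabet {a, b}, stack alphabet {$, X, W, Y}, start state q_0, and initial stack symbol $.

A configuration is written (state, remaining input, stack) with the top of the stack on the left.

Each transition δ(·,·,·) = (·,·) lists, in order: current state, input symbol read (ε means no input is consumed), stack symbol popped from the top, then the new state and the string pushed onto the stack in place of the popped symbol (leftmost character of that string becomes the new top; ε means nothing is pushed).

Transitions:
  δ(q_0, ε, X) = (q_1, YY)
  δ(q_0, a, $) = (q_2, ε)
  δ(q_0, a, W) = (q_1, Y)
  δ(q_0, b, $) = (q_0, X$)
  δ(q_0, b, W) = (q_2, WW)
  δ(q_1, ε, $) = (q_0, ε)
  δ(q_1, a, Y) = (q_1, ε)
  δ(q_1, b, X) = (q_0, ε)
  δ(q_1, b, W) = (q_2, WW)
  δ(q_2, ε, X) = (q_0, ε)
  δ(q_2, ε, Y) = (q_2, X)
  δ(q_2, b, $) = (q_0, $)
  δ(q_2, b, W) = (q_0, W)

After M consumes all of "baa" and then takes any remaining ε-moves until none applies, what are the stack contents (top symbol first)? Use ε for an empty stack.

ε

(q_0, baa, $) ⊢ (q_0, aa, X$) ⊢ (q_1, aa, YY$) ⊢ (q_1, a, Y$) ⊢ (q_1, ε, $) ⊢ (q_0, ε, ε)
All input consumed in state q_0 with stack ε.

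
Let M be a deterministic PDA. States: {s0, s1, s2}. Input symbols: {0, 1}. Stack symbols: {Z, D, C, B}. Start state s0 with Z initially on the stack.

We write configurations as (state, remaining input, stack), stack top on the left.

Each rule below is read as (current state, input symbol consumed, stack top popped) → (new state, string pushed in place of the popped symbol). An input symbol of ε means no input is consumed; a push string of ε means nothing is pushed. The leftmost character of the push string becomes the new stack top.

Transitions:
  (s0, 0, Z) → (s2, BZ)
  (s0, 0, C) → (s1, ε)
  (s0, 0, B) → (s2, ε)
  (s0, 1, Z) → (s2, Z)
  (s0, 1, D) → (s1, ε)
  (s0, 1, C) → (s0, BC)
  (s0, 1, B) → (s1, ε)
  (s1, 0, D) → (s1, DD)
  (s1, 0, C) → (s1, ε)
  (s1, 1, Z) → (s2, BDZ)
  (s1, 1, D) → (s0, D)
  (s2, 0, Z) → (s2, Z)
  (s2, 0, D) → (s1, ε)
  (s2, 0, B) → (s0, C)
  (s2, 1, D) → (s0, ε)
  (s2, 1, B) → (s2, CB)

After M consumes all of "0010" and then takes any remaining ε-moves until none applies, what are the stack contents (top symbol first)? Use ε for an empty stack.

(s0, 0010, Z)
  read 0, top Z: go to s2, push BZ → (s2, 010, BZ)
  read 0, top B: go to s0, push C → (s0, 10, CZ)
  read 1, top C: go to s0, push BC → (s0, 0, BCZ)
  read 0, top B: go to s2, push ε → (s2, ε, CZ)
All input consumed in state s2 with stack CZ.

CZ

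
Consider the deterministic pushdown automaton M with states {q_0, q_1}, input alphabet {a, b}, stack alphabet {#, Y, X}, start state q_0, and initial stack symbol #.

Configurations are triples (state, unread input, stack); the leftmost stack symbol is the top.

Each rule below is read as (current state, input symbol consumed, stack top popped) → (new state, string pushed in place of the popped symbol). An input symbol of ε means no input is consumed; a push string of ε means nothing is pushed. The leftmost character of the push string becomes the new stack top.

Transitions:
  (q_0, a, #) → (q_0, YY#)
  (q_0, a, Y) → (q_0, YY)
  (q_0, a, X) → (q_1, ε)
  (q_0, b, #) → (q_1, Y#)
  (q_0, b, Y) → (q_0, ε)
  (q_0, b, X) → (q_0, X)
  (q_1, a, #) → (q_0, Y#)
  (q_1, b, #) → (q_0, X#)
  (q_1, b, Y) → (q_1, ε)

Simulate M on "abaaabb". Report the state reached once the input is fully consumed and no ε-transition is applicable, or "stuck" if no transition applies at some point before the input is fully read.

(q_0, abaaabb, #)
  read a, top #: go to q_0, push YY# → (q_0, baaabb, YY#)
  read b, top Y: go to q_0, push ε → (q_0, aaabb, Y#)
  read a, top Y: go to q_0, push YY → (q_0, aabb, YY#)
  read a, top Y: go to q_0, push YY → (q_0, abb, YYY#)
  read a, top Y: go to q_0, push YY → (q_0, bb, YYYY#)
  read b, top Y: go to q_0, push ε → (q_0, b, YYY#)
  read b, top Y: go to q_0, push ε → (q_0, ε, YY#)
All input consumed; M is in state q_0.

q_0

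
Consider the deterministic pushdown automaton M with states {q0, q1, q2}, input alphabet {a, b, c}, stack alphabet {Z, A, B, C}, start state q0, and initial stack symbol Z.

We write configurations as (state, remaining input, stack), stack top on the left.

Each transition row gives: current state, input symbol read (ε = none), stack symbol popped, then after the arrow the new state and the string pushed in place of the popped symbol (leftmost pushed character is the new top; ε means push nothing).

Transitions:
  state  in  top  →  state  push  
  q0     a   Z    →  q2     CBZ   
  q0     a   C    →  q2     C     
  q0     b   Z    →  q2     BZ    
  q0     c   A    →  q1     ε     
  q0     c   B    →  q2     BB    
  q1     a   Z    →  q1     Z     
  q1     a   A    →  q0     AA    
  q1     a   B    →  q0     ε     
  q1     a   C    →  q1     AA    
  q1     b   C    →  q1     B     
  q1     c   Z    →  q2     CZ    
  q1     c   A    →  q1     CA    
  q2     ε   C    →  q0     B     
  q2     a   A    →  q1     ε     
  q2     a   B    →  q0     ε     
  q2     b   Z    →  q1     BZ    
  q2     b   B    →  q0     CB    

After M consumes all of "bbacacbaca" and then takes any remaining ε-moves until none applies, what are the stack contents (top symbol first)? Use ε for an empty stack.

BBBBZ

(q0, bbacacbaca, Z)
  read b, top Z: go to q2, push BZ → (q2, bacacbaca, BZ)
  read b, top B: go to q0, push CB → (q0, acacbaca, CBZ)
  read a, top C: go to q2, push C → (q2, cacbaca, CBZ)
  ε-move, top C: go to q0, push B → (q0, cacbaca, BBZ)
  read c, top B: go to q2, push BB → (q2, acbaca, BBBZ)
  read a, top B: go to q0, push ε → (q0, cbaca, BBZ)
  read c, top B: go to q2, push BB → (q2, baca, BBBZ)
  read b, top B: go to q0, push CB → (q0, aca, CBBBZ)
  read a, top C: go to q2, push C → (q2, ca, CBBBZ)
  ε-move, top C: go to q0, push B → (q0, ca, BBBBZ)
  read c, top B: go to q2, push BB → (q2, a, BBBBBZ)
  read a, top B: go to q0, push ε → (q0, ε, BBBBZ)
All input consumed in state q0 with stack BBBBZ.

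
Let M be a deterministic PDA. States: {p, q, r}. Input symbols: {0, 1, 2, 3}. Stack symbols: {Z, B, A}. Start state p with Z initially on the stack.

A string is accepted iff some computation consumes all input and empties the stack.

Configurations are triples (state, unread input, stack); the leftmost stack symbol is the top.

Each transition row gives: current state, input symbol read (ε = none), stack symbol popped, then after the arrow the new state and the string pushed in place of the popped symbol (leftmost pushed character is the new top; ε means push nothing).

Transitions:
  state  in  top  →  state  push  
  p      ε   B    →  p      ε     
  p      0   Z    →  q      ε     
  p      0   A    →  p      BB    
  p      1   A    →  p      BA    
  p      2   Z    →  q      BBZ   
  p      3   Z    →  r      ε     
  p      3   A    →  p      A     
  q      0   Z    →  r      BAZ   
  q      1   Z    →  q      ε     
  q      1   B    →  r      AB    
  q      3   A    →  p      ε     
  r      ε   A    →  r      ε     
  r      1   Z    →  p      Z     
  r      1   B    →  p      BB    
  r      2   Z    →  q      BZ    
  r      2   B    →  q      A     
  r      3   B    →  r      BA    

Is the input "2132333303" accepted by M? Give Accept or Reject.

Accept

(p, 2132333303, Z) ⊢ (q, 132333303, BBZ) ⊢ (r, 32333303, ABBZ) ⊢ (r, 32333303, BBZ) ⊢ (r, 2333303, BABZ) ⊢ (q, 333303, AABZ) ⊢ (p, 33303, ABZ) ⊢ (p, 3303, ABZ) ⊢ (p, 303, ABZ) ⊢ (p, 03, ABZ) ⊢ (p, 3, BBBZ) ⊢ (p, 3, BBZ) ⊢ (p, 3, BZ) ⊢ (p, 3, Z) ⊢ (r, ε, ε)
All input consumed and the stack is empty.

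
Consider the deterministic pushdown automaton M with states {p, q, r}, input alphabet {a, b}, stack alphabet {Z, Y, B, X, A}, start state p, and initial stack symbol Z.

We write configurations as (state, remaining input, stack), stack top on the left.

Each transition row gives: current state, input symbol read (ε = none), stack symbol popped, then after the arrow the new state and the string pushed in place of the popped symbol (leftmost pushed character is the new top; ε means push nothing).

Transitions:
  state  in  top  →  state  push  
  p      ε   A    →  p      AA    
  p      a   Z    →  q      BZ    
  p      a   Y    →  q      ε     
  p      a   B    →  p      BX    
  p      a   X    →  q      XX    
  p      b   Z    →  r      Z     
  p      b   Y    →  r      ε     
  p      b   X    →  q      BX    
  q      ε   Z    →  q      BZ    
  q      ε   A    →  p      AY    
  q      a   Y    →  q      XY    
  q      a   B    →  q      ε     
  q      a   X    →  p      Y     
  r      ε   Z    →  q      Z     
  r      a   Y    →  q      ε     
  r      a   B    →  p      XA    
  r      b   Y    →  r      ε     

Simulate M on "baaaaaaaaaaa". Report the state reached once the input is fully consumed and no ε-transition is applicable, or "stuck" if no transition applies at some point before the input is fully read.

q

(p, baaaaaaaaaaa, Z)
  read b, top Z: go to r, push Z → (r, aaaaaaaaaaa, Z)
  ε-move, top Z: go to q, push Z → (q, aaaaaaaaaaa, Z)
  ε-move, top Z: go to q, push BZ → (q, aaaaaaaaaaa, BZ)
  read a, top B: go to q, push ε → (q, aaaaaaaaaa, Z)
  ε-move, top Z: go to q, push BZ → (q, aaaaaaaaaa, BZ)
  read a, top B: go to q, push ε → (q, aaaaaaaaa, Z)
  ε-move, top Z: go to q, push BZ → (q, aaaaaaaaa, BZ)
  read a, top B: go to q, push ε → (q, aaaaaaaa, Z)
  ε-move, top Z: go to q, push BZ → (q, aaaaaaaa, BZ)
  read a, top B: go to q, push ε → (q, aaaaaaa, Z)
  ε-move, top Z: go to q, push BZ → (q, aaaaaaa, BZ)
  read a, top B: go to q, push ε → (q, aaaaaa, Z)
  ε-move, top Z: go to q, push BZ → (q, aaaaaa, BZ)
  read a, top B: go to q, push ε → (q, aaaaa, Z)
  ε-move, top Z: go to q, push BZ → (q, aaaaa, BZ)
  read a, top B: go to q, push ε → (q, aaaa, Z)
  ε-move, top Z: go to q, push BZ → (q, aaaa, BZ)
  read a, top B: go to q, push ε → (q, aaa, Z)
  ε-move, top Z: go to q, push BZ → (q, aaa, BZ)
  read a, top B: go to q, push ε → (q, aa, Z)
  ε-move, top Z: go to q, push BZ → (q, aa, BZ)
  read a, top B: go to q, push ε → (q, a, Z)
  ε-move, top Z: go to q, push BZ → (q, a, BZ)
  read a, top B: go to q, push ε → (q, ε, Z)
  ε-move, top Z: go to q, push BZ → (q, ε, BZ)
All input consumed; M is in state q.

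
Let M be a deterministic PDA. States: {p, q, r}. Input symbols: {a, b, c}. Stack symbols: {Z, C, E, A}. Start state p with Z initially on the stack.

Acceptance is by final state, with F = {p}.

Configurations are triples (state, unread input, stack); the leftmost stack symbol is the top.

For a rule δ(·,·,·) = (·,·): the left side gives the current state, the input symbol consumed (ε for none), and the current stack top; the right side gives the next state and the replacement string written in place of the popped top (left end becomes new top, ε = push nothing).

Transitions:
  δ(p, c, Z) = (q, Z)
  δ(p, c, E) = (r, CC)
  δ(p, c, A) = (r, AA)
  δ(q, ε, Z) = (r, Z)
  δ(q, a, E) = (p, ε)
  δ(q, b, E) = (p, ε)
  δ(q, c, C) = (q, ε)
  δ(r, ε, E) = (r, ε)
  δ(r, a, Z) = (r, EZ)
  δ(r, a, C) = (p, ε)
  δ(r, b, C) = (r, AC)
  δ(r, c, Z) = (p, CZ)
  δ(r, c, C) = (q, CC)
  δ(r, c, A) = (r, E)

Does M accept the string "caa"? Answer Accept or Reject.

Reject

(p, caa, Z)
  read c, top Z: go to q, push Z → (q, aa, Z)
  ε-move, top Z: go to r, push Z → (r, aa, Z)
  read a, top Z: go to r, push EZ → (r, a, EZ)
  ε-move, top E: go to r, push ε → (r, a, Z)
  read a, top Z: go to r, push EZ → (r, ε, EZ)
  ε-move, top E: go to r, push ε → (r, ε, Z)
All input consumed; state r ∉ F and no further ε-move applies.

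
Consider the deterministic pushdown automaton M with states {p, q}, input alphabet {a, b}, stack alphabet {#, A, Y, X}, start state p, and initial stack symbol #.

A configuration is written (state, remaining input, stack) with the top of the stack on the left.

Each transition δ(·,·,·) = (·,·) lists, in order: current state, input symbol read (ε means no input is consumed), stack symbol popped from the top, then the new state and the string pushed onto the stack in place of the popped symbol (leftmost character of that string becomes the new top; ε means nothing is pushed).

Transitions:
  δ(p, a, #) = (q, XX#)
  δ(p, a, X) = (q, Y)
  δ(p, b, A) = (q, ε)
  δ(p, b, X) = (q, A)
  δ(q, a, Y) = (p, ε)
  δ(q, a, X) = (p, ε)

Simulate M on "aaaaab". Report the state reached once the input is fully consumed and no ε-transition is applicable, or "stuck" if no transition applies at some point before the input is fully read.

(p, aaaaab, #)
  read a, top #: go to q, push XX# → (q, aaaab, XX#)
  read a, top X: go to p, push ε → (p, aaab, X#)
  read a, top X: go to q, push Y → (q, aab, Y#)
  read a, top Y: go to p, push ε → (p, ab, #)
  read a, top #: go to q, push XX# → (q, b, XX#)
No transition for (q, b, top X); M blocks with input b remaining.

stuck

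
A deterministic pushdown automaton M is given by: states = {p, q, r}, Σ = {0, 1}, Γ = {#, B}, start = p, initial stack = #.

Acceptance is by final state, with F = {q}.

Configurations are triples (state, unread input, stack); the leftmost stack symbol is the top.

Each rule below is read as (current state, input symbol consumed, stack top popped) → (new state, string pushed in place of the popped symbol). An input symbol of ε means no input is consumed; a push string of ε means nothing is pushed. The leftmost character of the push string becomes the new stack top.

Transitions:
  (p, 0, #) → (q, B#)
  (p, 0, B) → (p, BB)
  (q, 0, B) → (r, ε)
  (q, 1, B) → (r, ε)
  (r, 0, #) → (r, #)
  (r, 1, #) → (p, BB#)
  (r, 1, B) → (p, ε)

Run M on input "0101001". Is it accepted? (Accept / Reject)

Reject

(p, 0101001, #)
  read 0, top #: go to q, push B# → (q, 101001, B#)
  read 1, top B: go to r, push ε → (r, 01001, #)
  read 0, top #: go to r, push # → (r, 1001, #)
  read 1, top #: go to p, push BB# → (p, 001, BB#)
  read 0, top B: go to p, push BB → (p, 01, BBB#)
  read 0, top B: go to p, push BB → (p, 1, BBBB#)
No transition applies at (p, 1, BBBB#); input not fully consumed.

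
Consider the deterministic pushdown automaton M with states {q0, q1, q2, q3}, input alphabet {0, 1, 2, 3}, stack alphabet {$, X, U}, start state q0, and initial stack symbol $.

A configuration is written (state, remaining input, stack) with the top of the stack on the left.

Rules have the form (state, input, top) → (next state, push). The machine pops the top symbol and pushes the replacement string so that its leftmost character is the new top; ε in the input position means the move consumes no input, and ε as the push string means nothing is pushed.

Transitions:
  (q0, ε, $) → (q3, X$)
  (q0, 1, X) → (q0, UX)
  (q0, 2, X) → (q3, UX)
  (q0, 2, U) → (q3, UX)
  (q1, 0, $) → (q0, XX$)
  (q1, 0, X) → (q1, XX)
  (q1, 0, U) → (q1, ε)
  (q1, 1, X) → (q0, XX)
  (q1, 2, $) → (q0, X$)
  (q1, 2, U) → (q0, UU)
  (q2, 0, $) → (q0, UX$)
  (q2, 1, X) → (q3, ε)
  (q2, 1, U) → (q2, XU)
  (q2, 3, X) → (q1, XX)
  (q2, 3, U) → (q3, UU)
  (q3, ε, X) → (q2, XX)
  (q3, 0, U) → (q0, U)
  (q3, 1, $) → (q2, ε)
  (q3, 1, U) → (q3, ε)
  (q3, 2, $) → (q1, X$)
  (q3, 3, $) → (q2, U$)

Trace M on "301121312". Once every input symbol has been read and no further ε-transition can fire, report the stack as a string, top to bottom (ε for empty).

(q0, 301121312, $)
  ε-move, top $: go to q3, push X$ → (q3, 301121312, X$)
  ε-move, top X: go to q2, push XX → (q2, 301121312, XX$)
  read 3, top X: go to q1, push XX → (q1, 01121312, XXX$)
  read 0, top X: go to q1, push XX → (q1, 1121312, XXXX$)
  read 1, top X: go to q0, push XX → (q0, 121312, XXXXX$)
  read 1, top X: go to q0, push UX → (q0, 21312, UXXXXX$)
  read 2, top U: go to q3, push UX → (q3, 1312, UXXXXXX$)
  read 1, top U: go to q3, push ε → (q3, 312, XXXXXX$)
  ε-move, top X: go to q2, push XX → (q2, 312, XXXXXXX$)
  read 3, top X: go to q1, push XX → (q1, 12, XXXXXXXX$)
  read 1, top X: go to q0, push XX → (q0, 2, XXXXXXXXX$)
  read 2, top X: go to q3, push UX → (q3, ε, UXXXXXXXXX$)
All input consumed in state q3 with stack UXXXXXXXXX$.

UXXXXXXXXX$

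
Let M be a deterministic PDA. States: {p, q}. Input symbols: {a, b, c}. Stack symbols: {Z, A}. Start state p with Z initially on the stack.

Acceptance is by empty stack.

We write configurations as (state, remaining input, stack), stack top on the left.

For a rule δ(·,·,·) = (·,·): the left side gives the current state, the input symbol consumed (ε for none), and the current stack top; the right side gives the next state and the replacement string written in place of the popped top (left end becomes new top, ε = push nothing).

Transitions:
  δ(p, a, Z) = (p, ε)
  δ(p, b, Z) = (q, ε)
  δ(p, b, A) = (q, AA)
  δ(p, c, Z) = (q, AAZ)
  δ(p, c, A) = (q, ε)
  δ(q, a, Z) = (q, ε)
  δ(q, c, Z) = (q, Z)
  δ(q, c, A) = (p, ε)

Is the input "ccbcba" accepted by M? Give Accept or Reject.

Reject

(p, ccbcba, Z)
  read c, top Z: go to q, push AAZ → (q, cbcba, AAZ)
  read c, top A: go to p, push ε → (p, bcba, AZ)
  read b, top A: go to q, push AA → (q, cba, AAZ)
  read c, top A: go to p, push ε → (p, ba, AZ)
  read b, top A: go to q, push AA → (q, a, AAZ)
No transition applies at (q, a, AAZ); input not fully consumed.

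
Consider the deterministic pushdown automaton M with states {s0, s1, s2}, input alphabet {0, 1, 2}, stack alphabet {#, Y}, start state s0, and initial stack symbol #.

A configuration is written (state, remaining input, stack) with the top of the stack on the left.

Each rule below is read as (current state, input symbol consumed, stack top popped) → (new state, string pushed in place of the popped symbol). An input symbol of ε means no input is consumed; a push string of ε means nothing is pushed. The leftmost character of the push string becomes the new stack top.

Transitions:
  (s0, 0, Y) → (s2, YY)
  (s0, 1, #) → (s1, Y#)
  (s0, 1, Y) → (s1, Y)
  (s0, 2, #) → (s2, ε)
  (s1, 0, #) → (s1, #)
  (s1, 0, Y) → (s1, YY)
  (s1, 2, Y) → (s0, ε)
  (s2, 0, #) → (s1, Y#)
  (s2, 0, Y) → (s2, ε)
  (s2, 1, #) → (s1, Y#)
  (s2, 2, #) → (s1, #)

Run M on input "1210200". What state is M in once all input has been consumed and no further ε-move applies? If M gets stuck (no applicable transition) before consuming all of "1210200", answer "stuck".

(s0, 1210200, #)
  read 1, top #: go to s1, push Y# → (s1, 210200, Y#)
  read 2, top Y: go to s0, push ε → (s0, 10200, #)
  read 1, top #: go to s1, push Y# → (s1, 0200, Y#)
  read 0, top Y: go to s1, push YY → (s1, 200, YY#)
  read 2, top Y: go to s0, push ε → (s0, 00, Y#)
  read 0, top Y: go to s2, push YY → (s2, 0, YY#)
  read 0, top Y: go to s2, push ε → (s2, ε, Y#)
All input consumed; M is in state s2.

s2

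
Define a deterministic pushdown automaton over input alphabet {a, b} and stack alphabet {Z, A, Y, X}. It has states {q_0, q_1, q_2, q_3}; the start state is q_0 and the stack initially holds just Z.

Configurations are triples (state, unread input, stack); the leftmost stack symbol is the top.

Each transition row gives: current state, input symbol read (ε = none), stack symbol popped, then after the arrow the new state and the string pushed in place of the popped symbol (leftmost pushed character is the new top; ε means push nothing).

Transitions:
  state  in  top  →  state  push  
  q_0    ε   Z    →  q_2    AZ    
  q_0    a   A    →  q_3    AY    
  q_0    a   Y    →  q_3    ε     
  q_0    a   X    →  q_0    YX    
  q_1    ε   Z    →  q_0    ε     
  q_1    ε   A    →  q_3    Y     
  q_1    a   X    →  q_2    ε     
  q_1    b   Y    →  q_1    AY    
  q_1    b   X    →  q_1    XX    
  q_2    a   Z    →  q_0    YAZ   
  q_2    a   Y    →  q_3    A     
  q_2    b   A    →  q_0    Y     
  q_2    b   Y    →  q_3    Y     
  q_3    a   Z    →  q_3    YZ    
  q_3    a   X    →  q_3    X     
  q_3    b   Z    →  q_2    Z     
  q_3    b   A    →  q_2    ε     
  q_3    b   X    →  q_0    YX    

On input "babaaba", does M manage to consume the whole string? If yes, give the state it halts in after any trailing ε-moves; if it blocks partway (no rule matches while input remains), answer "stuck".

(q_0, babaaba, Z) ⊢ (q_2, babaaba, AZ) ⊢ (q_0, abaaba, YZ) ⊢ (q_3, baaba, Z) ⊢ (q_2, aaba, Z) ⊢ (q_0, aba, YAZ) ⊢ (q_3, ba, AZ) ⊢ (q_2, a, Z) ⊢ (q_0, ε, YAZ)
All input consumed; M is in state q_0.

q_0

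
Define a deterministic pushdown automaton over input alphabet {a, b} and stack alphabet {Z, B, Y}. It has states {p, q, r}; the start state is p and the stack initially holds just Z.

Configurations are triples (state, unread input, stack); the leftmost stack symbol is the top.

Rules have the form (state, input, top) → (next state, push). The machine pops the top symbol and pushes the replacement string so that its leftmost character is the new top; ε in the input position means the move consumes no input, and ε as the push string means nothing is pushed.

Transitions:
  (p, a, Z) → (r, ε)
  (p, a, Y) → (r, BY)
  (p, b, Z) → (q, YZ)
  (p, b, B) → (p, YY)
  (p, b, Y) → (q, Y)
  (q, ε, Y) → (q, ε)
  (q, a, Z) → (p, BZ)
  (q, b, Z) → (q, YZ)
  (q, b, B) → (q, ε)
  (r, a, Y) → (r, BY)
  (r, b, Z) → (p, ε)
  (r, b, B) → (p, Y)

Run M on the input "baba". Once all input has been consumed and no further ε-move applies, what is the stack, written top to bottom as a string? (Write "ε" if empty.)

(p, baba, Z)
  read b, top Z: go to q, push YZ → (q, aba, YZ)
  ε-move, top Y: go to q, push ε → (q, aba, Z)
  read a, top Z: go to p, push BZ → (p, ba, BZ)
  read b, top B: go to p, push YY → (p, a, YYZ)
  read a, top Y: go to r, push BY → (r, ε, BYYZ)
All input consumed in state r with stack BYYZ.

BYYZ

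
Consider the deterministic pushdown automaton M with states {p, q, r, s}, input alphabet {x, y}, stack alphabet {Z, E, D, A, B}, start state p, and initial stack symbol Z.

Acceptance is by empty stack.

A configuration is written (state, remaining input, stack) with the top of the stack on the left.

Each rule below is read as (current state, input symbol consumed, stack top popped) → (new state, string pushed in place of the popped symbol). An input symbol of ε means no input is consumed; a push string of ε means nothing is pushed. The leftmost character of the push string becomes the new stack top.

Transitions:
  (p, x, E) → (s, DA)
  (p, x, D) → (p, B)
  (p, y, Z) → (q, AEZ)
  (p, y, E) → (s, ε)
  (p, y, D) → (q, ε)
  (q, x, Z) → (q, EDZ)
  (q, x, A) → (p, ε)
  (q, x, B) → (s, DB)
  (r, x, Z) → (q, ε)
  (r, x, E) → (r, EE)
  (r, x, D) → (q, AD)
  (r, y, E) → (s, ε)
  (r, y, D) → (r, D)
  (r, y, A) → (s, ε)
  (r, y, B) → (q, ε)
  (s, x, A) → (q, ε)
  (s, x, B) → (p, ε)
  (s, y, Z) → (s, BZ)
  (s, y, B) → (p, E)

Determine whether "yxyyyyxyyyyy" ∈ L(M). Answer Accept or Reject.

Reject

(p, yxyyyyxyyyyy, Z) ⊢ (q, xyyyyxyyyyy, AEZ) ⊢ (p, yyyyxyyyyy, EZ) ⊢ (s, yyyxyyyyy, Z) ⊢ (s, yyxyyyyy, BZ) ⊢ (p, yxyyyyy, EZ) ⊢ (s, xyyyyy, Z)
No transition applies at (s, xyyyyy, Z); input not fully consumed.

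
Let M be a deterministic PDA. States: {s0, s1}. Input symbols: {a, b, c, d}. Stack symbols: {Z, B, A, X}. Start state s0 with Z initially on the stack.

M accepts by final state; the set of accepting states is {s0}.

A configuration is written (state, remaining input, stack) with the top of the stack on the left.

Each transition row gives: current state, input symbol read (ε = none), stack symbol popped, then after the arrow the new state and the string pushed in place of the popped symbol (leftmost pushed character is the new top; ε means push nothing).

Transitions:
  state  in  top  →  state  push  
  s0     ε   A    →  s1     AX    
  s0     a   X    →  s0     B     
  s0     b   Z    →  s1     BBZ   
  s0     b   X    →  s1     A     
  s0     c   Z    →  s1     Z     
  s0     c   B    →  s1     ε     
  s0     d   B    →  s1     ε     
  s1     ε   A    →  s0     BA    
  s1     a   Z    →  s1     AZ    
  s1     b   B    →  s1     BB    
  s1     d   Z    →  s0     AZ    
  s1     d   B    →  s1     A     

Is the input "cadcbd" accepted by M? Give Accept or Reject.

Reject

(s0, cadcbd, Z) ⊢ (s1, adcbd, Z) ⊢ (s1, dcbd, AZ) ⊢ (s0, dcbd, BAZ) ⊢ (s1, cbd, AZ) ⊢ (s0, cbd, BAZ) ⊢ (s1, bd, AZ) ⊢ (s0, bd, BAZ)
No transition applies at (s0, bd, BAZ); input not fully consumed.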